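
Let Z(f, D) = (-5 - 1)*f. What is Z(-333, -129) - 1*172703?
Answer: -170705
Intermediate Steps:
Z(f, D) = -6*f
Z(-333, -129) - 1*172703 = -6*(-333) - 1*172703 = 1998 - 172703 = -170705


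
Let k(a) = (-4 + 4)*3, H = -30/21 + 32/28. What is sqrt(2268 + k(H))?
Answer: 18*sqrt(7) ≈ 47.624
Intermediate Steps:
H = -2/7 (H = -30*1/21 + 32*(1/28) = -10/7 + 8/7 = -2/7 ≈ -0.28571)
k(a) = 0 (k(a) = 0*3 = 0)
sqrt(2268 + k(H)) = sqrt(2268 + 0) = sqrt(2268) = 18*sqrt(7)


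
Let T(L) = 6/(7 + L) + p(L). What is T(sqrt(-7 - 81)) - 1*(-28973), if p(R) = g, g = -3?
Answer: 3968932/137 - 12*I*sqrt(22)/137 ≈ 28970.0 - 0.41084*I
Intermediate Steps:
p(R) = -3
T(L) = -3 + 6/(7 + L) (T(L) = 6/(7 + L) - 3 = -3 + 6/(7 + L))
T(sqrt(-7 - 81)) - 1*(-28973) = 3*(-5 - sqrt(-7 - 81))/(7 + sqrt(-7 - 81)) - 1*(-28973) = 3*(-5 - sqrt(-88))/(7 + sqrt(-88)) + 28973 = 3*(-5 - 2*I*sqrt(22))/(7 + 2*I*sqrt(22)) + 28973 = 28973 + 3*(-5 - 2*I*sqrt(22))/(7 + 2*I*sqrt(22))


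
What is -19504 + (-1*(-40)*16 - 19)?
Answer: -18883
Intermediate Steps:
-19504 + (-1*(-40)*16 - 19) = -19504 + (40*16 - 19) = -19504 + (640 - 19) = -19504 + 621 = -18883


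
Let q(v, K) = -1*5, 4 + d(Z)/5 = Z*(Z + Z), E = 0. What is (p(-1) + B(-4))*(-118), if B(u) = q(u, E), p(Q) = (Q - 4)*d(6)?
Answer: 201190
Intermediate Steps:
d(Z) = -20 + 10*Z² (d(Z) = -20 + 5*(Z*(Z + Z)) = -20 + 5*(Z*(2*Z)) = -20 + 5*(2*Z²) = -20 + 10*Z²)
p(Q) = -1360 + 340*Q (p(Q) = (Q - 4)*(-20 + 10*6²) = (-4 + Q)*(-20 + 10*36) = (-4 + Q)*(-20 + 360) = (-4 + Q)*340 = -1360 + 340*Q)
q(v, K) = -5
B(u) = -5
(p(-1) + B(-4))*(-118) = ((-1360 + 340*(-1)) - 5)*(-118) = ((-1360 - 340) - 5)*(-118) = (-1700 - 5)*(-118) = -1705*(-118) = 201190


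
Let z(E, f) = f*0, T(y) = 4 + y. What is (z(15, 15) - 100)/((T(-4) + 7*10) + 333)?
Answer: -100/403 ≈ -0.24814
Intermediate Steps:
z(E, f) = 0
(z(15, 15) - 100)/((T(-4) + 7*10) + 333) = (0 - 100)/(((4 - 4) + 7*10) + 333) = -100/((0 + 70) + 333) = -100/(70 + 333) = -100/403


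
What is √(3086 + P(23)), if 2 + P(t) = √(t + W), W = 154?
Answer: √(3084 + √177) ≈ 55.653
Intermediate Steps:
P(t) = -2 + √(154 + t) (P(t) = -2 + √(t + 154) = -2 + √(154 + t))
√(3086 + P(23)) = √(3086 + (-2 + √(154 + 23))) = √(3086 + (-2 + √177)) = √(3084 + √177)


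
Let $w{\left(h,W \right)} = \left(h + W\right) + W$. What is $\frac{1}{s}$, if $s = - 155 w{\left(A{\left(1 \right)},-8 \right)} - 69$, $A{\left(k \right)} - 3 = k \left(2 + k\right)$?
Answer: $\frac{1}{1481} \approx 0.00067522$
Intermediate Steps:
$A{\left(k \right)} = 3 + k \left(2 + k\right)$
$w{\left(h,W \right)} = h + 2 W$ ($w{\left(h,W \right)} = \left(W + h\right) + W = h + 2 W$)
$s = 1481$ ($s = - 155 \left(\left(3 + 1^{2} + 2 \cdot 1\right) + 2 \left(-8\right)\right) - 69 = - 155 \left(\left(3 + 1 + 2\right) - 16\right) - 69 = - 155 \left(6 - 16\right) - 69 = \left(-155\right) \left(-10\right) - 69 = 1550 - 69 = 1481$)
$\frac{1}{s} = \frac{1}{1481}$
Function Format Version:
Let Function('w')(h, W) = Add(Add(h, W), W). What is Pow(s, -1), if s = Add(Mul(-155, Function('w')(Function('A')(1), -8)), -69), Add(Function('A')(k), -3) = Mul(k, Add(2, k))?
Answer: Rational(1, 1481) ≈ 0.00067522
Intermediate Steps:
Function('A')(k) = Add(3, Mul(k, Add(2, k)))
Function('w')(h, W) = Add(h, Mul(2, W)) (Function('w')(h, W) = Add(Add(W, h), W) = Add(h, Mul(2, W)))
s = 1481 (s = Add(Mul(-155, Add(Add(3, Pow(1, 2), Mul(2, 1)), Mul(2, -8))), -69) = Add(Mul(-155, Add(Add(3, 1, 2), -16)), -69) = Add(Mul(-155, Add(6, -16)), -69) = Add(Mul(-155, -10), -69) = Add(1550, -69) = 1481)
Pow(s, -1) = Pow(1481, -1) = Rational(1, 1481)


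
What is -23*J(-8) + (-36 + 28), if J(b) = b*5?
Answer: 912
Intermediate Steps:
J(b) = 5*b
-23*J(-8) + (-36 + 28) = -115*(-8) + (-36 + 28) = -23*(-40) - 8 = 920 - 8 = 912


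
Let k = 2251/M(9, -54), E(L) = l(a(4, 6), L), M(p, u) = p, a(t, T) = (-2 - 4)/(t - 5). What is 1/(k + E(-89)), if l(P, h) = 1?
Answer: 9/2260 ≈ 0.0039823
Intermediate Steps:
a(t, T) = -6/(-5 + t)
E(L) = 1
k = 2251/9 ≈ 250.11
1/(k + E(-89)) = 1/(2251/9 + 1) = 1/(2260/9) = 9/2260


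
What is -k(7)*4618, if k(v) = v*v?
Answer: -226282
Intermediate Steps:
k(v) = v²
-k(7)*4618 = -7²*4618 = -49*4618 = -1*226282 = -226282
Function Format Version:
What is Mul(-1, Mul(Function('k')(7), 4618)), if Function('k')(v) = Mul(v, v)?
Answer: -226282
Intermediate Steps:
Function('k')(v) = Pow(v, 2)
Mul(-1, Mul(Function('k')(7), 4618)) = Mul(-1, Mul(Pow(7, 2), 4618)) = Mul(-1, Mul(49, 4618)) = Mul(-1, 226282) = -226282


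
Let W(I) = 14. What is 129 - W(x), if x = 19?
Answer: 115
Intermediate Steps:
129 - W(x) = 129 - 1*14 = 129 - 14 = 115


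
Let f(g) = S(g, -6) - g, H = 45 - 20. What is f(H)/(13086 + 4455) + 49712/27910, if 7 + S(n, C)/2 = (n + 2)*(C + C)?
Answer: 142137337/81594885 ≈ 1.7420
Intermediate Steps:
S(n, C) = -14 + 4*C*(2 + n) (S(n, C) = -14 + 2*((n + 2)*(C + C)) = -14 + 2*((2 + n)*(2*C)) = -14 + 2*(2*C*(2 + n)) = -14 + 4*C*(2 + n))
H = 25
f(g) = -62 - 25*g (f(g) = (-14 + 8*(-6) + 4*(-6)*g) - g = (-14 - 48 - 24*g) - g = (-62 - 24*g) - g = -62 - 25*g)
f(H)/(13086 + 4455) + 49712/27910 = (-62 - 25*25)/(13086 + 4455) + 49712/27910 = (-62 - 625)/17541 + 49712*(1/27910) = -687*1/17541 + 24856/13955 = -229/5847 + 24856/13955 = 142137337/81594885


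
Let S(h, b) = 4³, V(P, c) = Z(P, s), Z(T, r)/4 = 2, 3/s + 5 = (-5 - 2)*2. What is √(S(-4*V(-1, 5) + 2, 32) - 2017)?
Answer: 3*I*√217 ≈ 44.193*I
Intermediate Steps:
s = -3/19 (s = 3/(-5 + (-5 - 2)*2) = 3/(-5 - 7*2) = 3/(-5 - 14) = 3/(-19) = 3*(-1/19) = -3/19 ≈ -0.15789)
Z(T, r) = 8 (Z(T, r) = 4*2 = 8)
V(P, c) = 8
S(h, b) = 64
√(S(-4*V(-1, 5) + 2, 32) - 2017) = √(64 - 2017) = √(-1953) = 3*I*√217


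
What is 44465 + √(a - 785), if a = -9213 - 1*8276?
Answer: 44465 + I*√18274 ≈ 44465.0 + 135.18*I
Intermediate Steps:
a = -17489 (a = -9213 - 8276 = -17489)
44465 + √(a - 785) = 44465 + √(-17489 - 785) = 44465 + √(-18274) = 44465 + I*√18274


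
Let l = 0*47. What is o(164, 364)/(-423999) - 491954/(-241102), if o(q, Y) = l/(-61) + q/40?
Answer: 1042935077639/511135034490 ≈ 2.0404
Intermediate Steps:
l = 0
o(q, Y) = q/40 (o(q, Y) = 0/(-61) + q/40 = 0*(-1/61) + q*(1/40) = 0 + q/40 = q/40)
o(164, 364)/(-423999) - 491954/(-241102) = ((1/40)*164)/(-423999) - 491954/(-241102) = (41/10)*(-1/423999) - 491954*(-1/241102) = -41/4239990 + 245977/120551 = 1042935077639/511135034490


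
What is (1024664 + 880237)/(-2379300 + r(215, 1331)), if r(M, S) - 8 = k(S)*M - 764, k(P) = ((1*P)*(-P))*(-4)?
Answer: 1904901/1521162404 ≈ 0.0012523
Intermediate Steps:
k(P) = 4*P² (k(P) = (P*(-P))*(-4) = -P²*(-4) = 4*P²)
r(M, S) = -756 + 4*M*S² (r(M, S) = 8 + ((4*S²)*M - 764) = 8 + (4*M*S² - 764) = 8 + (-764 + 4*M*S²) = -756 + 4*M*S²)
(1024664 + 880237)/(-2379300 + r(215, 1331)) = (1024664 + 880237)/(-2379300 + (-756 + 4*215*1331²)) = 1904901/(-2379300 + (-756 + 4*215*1771561)) = 1904901/(-2379300 + (-756 + 1523542460)) = 1904901/(-2379300 + 1523541704) = 1904901/1521162404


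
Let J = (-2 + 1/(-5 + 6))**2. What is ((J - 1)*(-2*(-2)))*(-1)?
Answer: 0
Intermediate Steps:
J = 1 (J = (-2 + 1/1)**2 = (-2 + 1)**2 = (-1)**2 = 1)
((J - 1)*(-2*(-2)))*(-1) = ((1 - 1)*(-2*(-2)))*(-1) = (0*4)*(-1) = 0*(-1) = 0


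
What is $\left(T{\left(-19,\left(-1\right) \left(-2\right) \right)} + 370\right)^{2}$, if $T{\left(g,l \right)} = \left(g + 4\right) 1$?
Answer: $126025$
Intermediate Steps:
$T{\left(g,l \right)} = 4 + g$ ($T{\left(g,l \right)} = \left(4 + g\right) 1 = 4 + g$)
$\left(T{\left(-19,\left(-1\right) \left(-2\right) \right)} + 370\right)^{2} = \left(\left(4 - 19\right) + 370\right)^{2} = \left(-15 + 370\right)^{2} = 355^{2} = 126025$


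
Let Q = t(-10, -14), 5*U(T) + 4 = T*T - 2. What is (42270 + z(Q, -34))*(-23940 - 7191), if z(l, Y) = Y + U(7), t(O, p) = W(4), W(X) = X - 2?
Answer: -6575583213/5 ≈ -1.3151e+9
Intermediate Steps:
U(T) = -6/5 + T²/5 (U(T) = -⅘ + (T*T - 2)/5 = -⅘ + (T² - 2)/5 = -⅘ + (-2 + T²)/5 = -⅘ + (-⅖ + T²/5) = -6/5 + T²/5)
W(X) = -2 + X
t(O, p) = 2 (t(O, p) = -2 + 4 = 2)
Q = 2
z(l, Y) = 43/5 + Y (z(l, Y) = Y + (-6/5 + (⅕)*7²) = Y + (-6/5 + (⅕)*49) = Y + (-6/5 + 49/5) = Y + 43/5 = 43/5 + Y)
(42270 + z(Q, -34))*(-23940 - 7191) = (42270 + (43/5 - 34))*(-23940 - 7191) = (42270 - 127/5)*(-31131) = (211223/5)*(-31131) = -6575583213/5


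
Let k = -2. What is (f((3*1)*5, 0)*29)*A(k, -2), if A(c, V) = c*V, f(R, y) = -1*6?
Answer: -696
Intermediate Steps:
f(R, y) = -6
A(c, V) = V*c
(f((3*1)*5, 0)*29)*A(k, -2) = (-6*29)*(-2*(-2)) = -174*4 = -696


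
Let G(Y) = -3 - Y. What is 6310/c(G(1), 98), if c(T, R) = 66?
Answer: 3155/33 ≈ 95.606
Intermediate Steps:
6310/c(G(1), 98) = 6310/66 = 6310*(1/66) = 3155/33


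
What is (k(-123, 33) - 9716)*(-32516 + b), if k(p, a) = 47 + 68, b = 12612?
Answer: 191098304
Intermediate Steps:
k(p, a) = 115
(k(-123, 33) - 9716)*(-32516 + b) = (115 - 9716)*(-32516 + 12612) = -9601*(-19904) = 191098304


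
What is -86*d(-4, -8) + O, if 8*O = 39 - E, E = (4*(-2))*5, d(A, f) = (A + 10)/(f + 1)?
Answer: 4681/56 ≈ 83.589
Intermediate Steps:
d(A, f) = (10 + A)/(1 + f)
E = -40 (E = -8*5 = -40)
O = 79/8 (O = (39 - 1*(-40))/8 = (39 + 40)/8 = (⅛)*79 = 79/8 ≈ 9.8750)
-86*d(-4, -8) + O = -86*(10 - 4)/(1 - 8) + 79/8 = -86*6/(-7) + 79/8 = -(-86)*6/7 + 79/8 = -86*(-6/7) + 79/8 = 516/7 + 79/8 = 4681/56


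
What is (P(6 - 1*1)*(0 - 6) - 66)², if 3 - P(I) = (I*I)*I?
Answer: 443556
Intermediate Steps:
P(I) = 3 - I³ (P(I) = 3 - I*I*I = 3 - I²*I = 3 - I³)
(P(6 - 1*1)*(0 - 6) - 66)² = ((3 - (6 - 1*1)³)*(0 - 6) - 66)² = ((3 - (6 - 1)³)*(-6) - 66)² = ((3 - 1*5³)*(-6) - 66)² = ((3 - 1*125)*(-6) - 66)² = ((3 - 125)*(-6) - 66)² = (-122*(-6) - 66)² = (732 - 66)² = 666² = 443556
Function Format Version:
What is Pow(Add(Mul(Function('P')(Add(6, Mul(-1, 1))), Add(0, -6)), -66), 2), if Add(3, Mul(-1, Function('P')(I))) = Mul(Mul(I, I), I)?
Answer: 443556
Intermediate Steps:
Function('P')(I) = Add(3, Mul(-1, Pow(I, 3))) (Function('P')(I) = Add(3, Mul(-1, Mul(Mul(I, I), I))) = Add(3, Mul(-1, Mul(Pow(I, 2), I))) = Add(3, Mul(-1, Pow(I, 3))))
Pow(Add(Mul(Function('P')(Add(6, Mul(-1, 1))), Add(0, -6)), -66), 2) = Pow(Add(Mul(Add(3, Mul(-1, Pow(Add(6, Mul(-1, 1)), 3))), Add(0, -6)), -66), 2) = Pow(Add(Mul(Add(3, Mul(-1, Pow(Add(6, -1), 3))), -6), -66), 2) = Pow(Add(Mul(Add(3, Mul(-1, Pow(5, 3))), -6), -66), 2) = Pow(Add(Mul(Add(3, Mul(-1, 125)), -6), -66), 2) = Pow(Add(Mul(Add(3, -125), -6), -66), 2) = Pow(Add(Mul(-122, -6), -66), 2) = Pow(Add(732, -66), 2) = Pow(666, 2) = 443556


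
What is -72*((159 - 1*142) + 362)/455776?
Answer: -3411/56972 ≈ -0.059871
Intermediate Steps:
-72*((159 - 1*142) + 362)/455776 = -72*((159 - 142) + 362)/455776 = -72*(17 + 362)/455776 = -72*379/455776 = -27288/455776 = -1*3411/56972 = -3411/56972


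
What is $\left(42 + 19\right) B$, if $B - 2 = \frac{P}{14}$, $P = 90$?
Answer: $\frac{3599}{7} \approx 514.14$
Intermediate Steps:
$B = \frac{59}{7}$ ($B = 2 + \frac{90}{14} = 2 + 90 \cdot \frac{1}{14} = 2 + \frac{45}{7} = \frac{59}{7} \approx 8.4286$)
$\left(42 + 19\right) B = \left(42 + 19\right) \frac{59}{7} = 61 \cdot \frac{59}{7} = \frac{3599}{7}$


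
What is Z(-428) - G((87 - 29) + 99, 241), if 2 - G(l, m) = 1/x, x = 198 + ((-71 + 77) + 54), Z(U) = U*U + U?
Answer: 47150533/258 ≈ 1.8275e+5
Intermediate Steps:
Z(U) = U + U² (Z(U) = U² + U = U + U²)
x = 258 (x = 198 + (6 + 54) = 198 + 60 = 258)
G(l, m) = 515/258 (G(l, m) = 2 - 1/258 = 515/258)
Z(-428) - G((87 - 29) + 99, 241) = -428*(1 - 428) - 1*515/258 = -428*(-427) - 515/258 = 182756 - 515/258 = 47150533/258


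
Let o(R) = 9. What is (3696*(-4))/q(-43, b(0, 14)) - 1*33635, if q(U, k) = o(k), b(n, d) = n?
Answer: -105833/3 ≈ -35278.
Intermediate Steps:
q(U, k) = 9
(3696*(-4))/q(-43, b(0, 14)) - 1*33635 = (3696*(-4))/9 - 1*33635 = -14784*1/9 - 33635 = -4928/3 - 33635 = -105833/3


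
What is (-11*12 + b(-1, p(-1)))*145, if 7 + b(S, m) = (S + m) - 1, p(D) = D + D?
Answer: -20735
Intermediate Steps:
p(D) = 2*D
b(S, m) = -8 + S + m (b(S, m) = -7 + ((S + m) - 1) = -7 + (-1 + S + m) = -8 + S + m)
(-11*12 + b(-1, p(-1)))*145 = (-11*12 + (-8 - 1 + 2*(-1)))*145 = (-132 + (-8 - 1 - 2))*145 = (-132 - 11)*145 = -143*145 = -20735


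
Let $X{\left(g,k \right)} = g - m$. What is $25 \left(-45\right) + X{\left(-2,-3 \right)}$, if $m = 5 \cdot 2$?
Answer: $-1137$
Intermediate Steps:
$m = 10$
$X{\left(g,k \right)} = -10 + g$ ($X{\left(g,k \right)} = g - 10 = -10 + g$)
$25 \left(-45\right) + X{\left(-2,-3 \right)} = 25 \left(-45\right) - 12 = -1125 - 12 = -1137$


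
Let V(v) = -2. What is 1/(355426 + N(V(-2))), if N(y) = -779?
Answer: 1/354647 ≈ 2.8197e-6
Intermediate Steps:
1/(355426 + N(V(-2))) = 1/(355426 - 779) = 1/354647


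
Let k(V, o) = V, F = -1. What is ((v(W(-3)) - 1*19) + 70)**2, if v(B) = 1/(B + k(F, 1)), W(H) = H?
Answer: 41209/16 ≈ 2575.6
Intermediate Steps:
v(B) = 1/(-1 + B) (v(B) = 1/(B - 1) = 1/(-1 + B))
((v(W(-3)) - 1*19) + 70)**2 = ((1/(-1 - 3) - 1*19) + 70)**2 = ((1/(-4) - 19) + 70)**2 = ((-1/4 - 19) + 70)**2 = (-77/4 + 70)**2 = (203/4)**2 = 41209/16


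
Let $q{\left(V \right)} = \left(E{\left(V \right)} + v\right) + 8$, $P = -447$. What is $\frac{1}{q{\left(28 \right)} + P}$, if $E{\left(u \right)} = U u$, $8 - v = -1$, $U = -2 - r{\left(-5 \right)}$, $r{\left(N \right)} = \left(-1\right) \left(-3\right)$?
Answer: $- \frac{1}{570} \approx -0.0017544$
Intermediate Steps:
$r{\left(N \right)} = 3$
$U = -5$ ($U = -2 - 3 = -5$)
$v = 9$ ($v = 8 - -1 = 8 + 1 = 9$)
$E{\left(u \right)} = - 5 u$
$q{\left(V \right)} = 17 - 5 V$ ($q{\left(V \right)} = \left(- 5 V + 9\right) + 8 = \left(9 - 5 V\right) + 8 = 17 - 5 V$)
$\frac{1}{q{\left(28 \right)} + P} = \frac{1}{\left(17 - 140\right) - 447} = \frac{1}{-123 - 447} = \frac{1}{-570} = - \frac{1}{570}$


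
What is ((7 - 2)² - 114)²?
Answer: 7921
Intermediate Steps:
((7 - 2)² - 114)² = (5² - 114)² = (25 - 114)² = (-89)² = 7921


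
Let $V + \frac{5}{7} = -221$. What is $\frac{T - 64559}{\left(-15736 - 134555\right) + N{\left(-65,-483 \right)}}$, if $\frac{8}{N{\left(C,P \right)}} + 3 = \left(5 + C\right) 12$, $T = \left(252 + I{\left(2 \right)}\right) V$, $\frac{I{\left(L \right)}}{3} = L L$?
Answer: $\frac{622966443}{760622807} \approx 0.81902$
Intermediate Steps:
$V = - \frac{1552}{7}$ ($V = - \frac{5}{7} - 221 = - \frac{1552}{7} \approx -221.71$)
$I{\left(L \right)} = 3 L^{2}$ ($I{\left(L \right)} = 3 L L = 3 L^{2}$)
$T = - \frac{409728}{7}$ ($T = \left(252 + 3 \cdot 2^{2}\right) \left(- \frac{1552}{7}\right) = \left(252 + 3 \cdot 4\right) \left(- \frac{1552}{7}\right) = \left(252 + 12\right) \left(- \frac{1552}{7}\right) = 264 \left(- \frac{1552}{7}\right) = - \frac{409728}{7} \approx -58533.0$)
$N{\left(C,P \right)} = \frac{8}{57 + 12 C}$ ($N{\left(C,P \right)} = \frac{8}{-3 + \left(5 + C\right) 12} = \frac{8}{-3 + \left(60 + 12 C\right)} = \frac{8}{57 + 12 C}$)
$\frac{T - 64559}{\left(-15736 - 134555\right) + N{\left(-65,-483 \right)}} = \frac{- \frac{409728}{7} - 64559}{\left(-15736 - 134555\right) + \frac{8}{3 \left(19 + 4 \left(-65\right)\right)}} = - \frac{861641}{7 \left(-150291 + \frac{8}{3 \left(19 - 260\right)}\right)} = - \frac{861641}{7 \left(-150291 + \frac{8}{3 \left(-241\right)}\right)} = - \frac{861641}{7 \left(-150291 + \frac{8}{3} \left(- \frac{1}{241}\right)\right)} = - \frac{861641}{7 \left(-150291 - \frac{8}{723}\right)} = - \frac{861641}{7 \left(- \frac{108660401}{723}\right)} = \left(- \frac{861641}{7}\right) \left(- \frac{723}{108660401}\right) = \frac{622966443}{760622807}$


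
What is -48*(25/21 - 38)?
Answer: 12368/7 ≈ 1766.9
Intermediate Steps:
-48*(25/21 - 38) = -48*(-773)/21 = -1*(-12368/7) = 12368/7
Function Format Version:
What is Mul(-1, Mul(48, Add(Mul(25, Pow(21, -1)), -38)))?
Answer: Rational(12368, 7) ≈ 1766.9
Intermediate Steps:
Mul(-1, Mul(48, Add(Mul(25, Pow(21, -1)), -38))) = Mul(-1, Mul(48, Add(Mul(25, Rational(1, 21)), -38))) = Mul(-1, Mul(48, Add(Rational(25, 21), -38))) = Mul(-1, Mul(48, Rational(-773, 21))) = Mul(-1, Rational(-12368, 7)) = Rational(12368, 7)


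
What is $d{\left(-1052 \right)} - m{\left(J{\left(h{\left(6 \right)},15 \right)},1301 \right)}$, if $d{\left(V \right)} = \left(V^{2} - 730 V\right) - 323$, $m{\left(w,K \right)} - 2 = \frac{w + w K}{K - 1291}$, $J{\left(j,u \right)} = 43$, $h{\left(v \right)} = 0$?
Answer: $\frac{9343702}{5} \approx 1.8687 \cdot 10^{6}$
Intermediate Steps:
$m{\left(w,K \right)} = 2 + \frac{w + K w}{-1291 + K}$ ($m{\left(w,K \right)} = 2 + \frac{w + w K}{K - 1291} = 2 + \frac{w + K w}{-1291 + K}$)
$d{\left(V \right)} = -323 + V^{2} - 730 V$
$d{\left(-1052 \right)} - m{\left(J{\left(h{\left(6 \right)},15 \right)},1301 \right)} = \left(-323 + \left(-1052\right)^{2} - -767960\right) - \frac{-2582 + 43 + 2 \cdot 1301 + 1301 \cdot 43}{-1291 + 1301} = \left(-323 + 1106704 + 767960\right) - \frac{-2582 + 43 + 2602 + 55943}{10} = 1874341 - \frac{1}{10} \cdot 56006 = 1874341 - \frac{28003}{5} = \frac{9343702}{5}$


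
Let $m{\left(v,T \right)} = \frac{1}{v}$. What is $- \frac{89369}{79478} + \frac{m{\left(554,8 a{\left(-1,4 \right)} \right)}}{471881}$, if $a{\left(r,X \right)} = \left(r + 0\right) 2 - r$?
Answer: $- \frac{834393901851}{742046557049} \approx -1.1244$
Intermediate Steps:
$a{\left(r,X \right)} = r$ ($a{\left(r,X \right)} = r 2 - r = 2 r - r = r$)
$- \frac{89369}{79478} + \frac{m{\left(554,8 a{\left(-1,4 \right)} \right)}}{471881} = - \frac{89369}{79478} + \frac{1}{554 \cdot 471881} = \left(-89369\right) \frac{1}{79478} + \frac{1}{554} \cdot \frac{1}{471881} = - \frac{12767}{11354} + \frac{1}{261422074} = - \frac{834393901851}{742046557049}$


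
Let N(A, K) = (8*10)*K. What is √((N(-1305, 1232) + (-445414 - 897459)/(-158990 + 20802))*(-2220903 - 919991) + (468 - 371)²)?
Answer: I*√1478010266980270197830/69094 ≈ 5.5641e+5*I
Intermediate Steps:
N(A, K) = 80*K
√((N(-1305, 1232) + (-445414 - 897459)/(-158990 + 20802))*(-2220903 - 919991) + (468 - 371)²) = √((80*1232 + (-445414 - 897459)/(-158990 + 20802))*(-2220903 - 919991) + (468 - 371)²) = √((98560 - 1342873/(-138188))*(-3140894) + 97²) = √((98560 - 1342873*(-1/138188))*(-3140894) + 9409) = √((98560 + 1342873/138188)*(-3140894) + 9409) = √((13621152153/138188)*(-3140894) + 9409) = √(-21391297535222391/69094 + 9409) = √(-21391296885116945/69094) = I*√1478010266980270197830/69094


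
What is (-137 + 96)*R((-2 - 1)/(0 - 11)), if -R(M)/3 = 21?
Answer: 2583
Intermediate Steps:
R(M) = -63 (R(M) = -3*21 = -63)
(-137 + 96)*R((-2 - 1)/(0 - 11)) = (-137 + 96)*(-63) = -41*(-63) = 2583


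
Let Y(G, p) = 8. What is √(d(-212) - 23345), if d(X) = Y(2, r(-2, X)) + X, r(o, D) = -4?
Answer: I*√23549 ≈ 153.46*I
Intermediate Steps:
d(X) = 8 + X
√(d(-212) - 23345) = √((8 - 212) - 23345) = √(-204 - 23345) = √(-23549) = I*√23549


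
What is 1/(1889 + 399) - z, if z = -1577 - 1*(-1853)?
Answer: -631487/2288 ≈ -276.00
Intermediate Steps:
z = 276 (z = -1577 + 1853 = 276)
1/(1889 + 399) - z = 1/(1889 + 399) - 1*276 = 1/2288 - 276 = -631487/2288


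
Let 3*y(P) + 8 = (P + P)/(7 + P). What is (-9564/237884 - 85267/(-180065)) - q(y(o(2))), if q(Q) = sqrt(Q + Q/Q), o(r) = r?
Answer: 4640378342/10708645615 - I*sqrt(123)/9 ≈ 0.43333 - 1.2323*I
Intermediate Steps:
y(P) = -8/3 + 2*P/(3*(7 + P)) (y(P) = -8/3 + ((P + P)/(7 + P))/3 = -8/3 + ((2*P)/(7 + P))/3 = -8/3 + (2*P/(7 + P))/3 = -8/3 + 2*P/(3*(7 + P)))
q(Q) = sqrt(1 + Q) (q(Q) = sqrt(Q + 1) = sqrt(1 + Q))
(-9564/237884 - 85267/(-180065)) - q(y(o(2))) = (-9564/237884 - 85267/(-180065)) - sqrt(1 + 2*(-28 - 3*2)/(3*(7 + 2))) = (-9564*1/237884 - 85267*(-1/180065)) - sqrt(1 + (2/3)*(-28 - 6)/9) = (-2391/59471 + 85267/180065) - sqrt(1 + (2/3)*(1/9)*(-34)) = 4640378342/10708645615 - sqrt(1 - 68/27) = 4640378342/10708645615 - sqrt(-41/27) = 4640378342/10708645615 - I*sqrt(123)/9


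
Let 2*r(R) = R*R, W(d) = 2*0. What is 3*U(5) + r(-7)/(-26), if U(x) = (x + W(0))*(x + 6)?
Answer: 8531/52 ≈ 164.06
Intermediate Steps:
W(d) = 0
U(x) = x*(6 + x) (U(x) = (x + 0)*(x + 6) = x*(6 + x))
r(R) = R**2/2 (r(R) = (R*R)/2 = R**2/2)
3*U(5) + r(-7)/(-26) = 3*(5*(6 + 5)) + ((1/2)*(-7)**2)/(-26) = 3*(5*11) + ((1/2)*49)*(-1/26) = 3*55 + (49/2)*(-1/26) = 165 - 49/52 = 8531/52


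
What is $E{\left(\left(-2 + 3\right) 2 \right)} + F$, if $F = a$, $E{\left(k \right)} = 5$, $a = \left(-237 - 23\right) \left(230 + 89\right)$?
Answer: $-82935$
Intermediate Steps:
$a = -82940$ ($a = \left(-260\right) 319 = -82940$)
$F = -82940$
$E{\left(\left(-2 + 3\right) 2 \right)} + F = 5 - 82940 = -82935$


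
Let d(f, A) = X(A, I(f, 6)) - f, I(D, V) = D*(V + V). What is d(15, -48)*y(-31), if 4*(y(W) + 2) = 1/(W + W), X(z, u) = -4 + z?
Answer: 33299/248 ≈ 134.27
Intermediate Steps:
I(D, V) = 2*D*V (I(D, V) = D*(2*V) = 2*D*V)
d(f, A) = -4 + A - f (d(f, A) = (-4 + A) - f = -4 + A - f)
y(W) = -2 + 1/(8*W) (y(W) = -2 + 1/(4*(W + W)) = -2 + 1/(4*((2*W))) = -2 + (1/(2*W))/4 = -2 + 1/(8*W))
d(15, -48)*y(-31) = (-4 - 48 - 1*15)*(-2 + (⅛)/(-31)) = (-4 - 48 - 15)*(-2 + (⅛)*(-1/31)) = -67*(-2 - 1/248) = -67*(-497/248) = 33299/248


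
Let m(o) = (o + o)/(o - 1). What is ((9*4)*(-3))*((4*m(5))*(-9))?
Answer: 9720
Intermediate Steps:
m(o) = 2*o/(-1 + o) (m(o) = (2*o)/(-1 + o) = 2*o/(-1 + o))
((9*4)*(-3))*((4*m(5))*(-9)) = ((9*4)*(-3))*((4*(2*5/(-1 + 5)))*(-9)) = (36*(-3))*((4*(2*5/4))*(-9)) = -108*4*(2*5*(1/4))*(-9) = -108*4*(5/2)*(-9) = -1080*(-9) = -108*(-90) = 9720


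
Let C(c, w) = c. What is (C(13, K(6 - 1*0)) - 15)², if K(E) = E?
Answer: 4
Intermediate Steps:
(C(13, K(6 - 1*0)) - 15)² = (13 - 15)² = (-2)² = 4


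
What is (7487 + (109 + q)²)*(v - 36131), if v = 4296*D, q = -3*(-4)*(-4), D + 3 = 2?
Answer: -453105816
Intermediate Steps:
D = -1 (D = -3 + 2 = -1)
q = -48 (q = 12*(-4) = -48)
v = -4296 (v = 4296*(-1) = -4296)
(7487 + (109 + q)²)*(v - 36131) = (7487 + (109 - 48)²)*(-4296 - 36131) = (7487 + 61²)*(-40427) = (7487 + 3721)*(-40427) = 11208*(-40427) = -453105816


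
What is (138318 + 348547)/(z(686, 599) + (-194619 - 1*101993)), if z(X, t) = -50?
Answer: -486865/296662 ≈ -1.6411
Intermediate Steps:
(138318 + 348547)/(z(686, 599) + (-194619 - 1*101993)) = (138318 + 348547)/(-50 + (-194619 - 1*101993)) = 486865/(-50 + (-194619 - 101993)) = 486865/(-50 - 296612) = 486865/(-296662) = 486865*(-1/296662) = -486865/296662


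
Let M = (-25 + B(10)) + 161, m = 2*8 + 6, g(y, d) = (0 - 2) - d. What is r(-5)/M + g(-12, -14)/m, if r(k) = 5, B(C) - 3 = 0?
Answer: 889/1529 ≈ 0.58143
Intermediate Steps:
B(C) = 3 (B(C) = 3 + 0 = 3)
g(y, d) = -2 - d
m = 22 (m = 16 + 6 = 22)
M = 139 (M = (-25 + 3) + 161 = -22 + 161 = 139)
r(-5)/M + g(-12, -14)/m = 5/139 + (-2 - 1*(-14))/22 = 5*(1/139) + (-2 + 14)*(1/22) = 5/139 + 12*(1/22) = 5/139 + 6/11 = 889/1529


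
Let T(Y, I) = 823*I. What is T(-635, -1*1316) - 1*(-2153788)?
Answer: 1070720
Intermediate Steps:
T(-635, -1*1316) - 1*(-2153788) = 823*(-1*1316) - 1*(-2153788) = 823*(-1316) + 2153788 = -1083068 + 2153788 = 1070720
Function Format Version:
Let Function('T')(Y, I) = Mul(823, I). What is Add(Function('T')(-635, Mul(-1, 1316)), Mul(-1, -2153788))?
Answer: 1070720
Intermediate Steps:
Add(Function('T')(-635, Mul(-1, 1316)), Mul(-1, -2153788)) = Add(Mul(823, Mul(-1, 1316)), Mul(-1, -2153788)) = Add(Mul(823, -1316), 2153788) = Add(-1083068, 2153788) = 1070720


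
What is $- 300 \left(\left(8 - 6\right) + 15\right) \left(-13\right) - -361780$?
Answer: $428080$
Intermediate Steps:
$- 300 \left(\left(8 - 6\right) + 15\right) \left(-13\right) - -361780 = - 300 \left(2 + 15\right) \left(-13\right) + 361780 = - 300 \cdot 17 \left(-13\right) + 361780 = \left(-300\right) \left(-221\right) + 361780 = 66300 + 361780 = 428080$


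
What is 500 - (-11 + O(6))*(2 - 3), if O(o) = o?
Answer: 495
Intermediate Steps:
500 - (-11 + O(6))*(2 - 3) = 500 - (-11 + 6)*(2 - 3) = 500 - (-5)*(-1) = 500 - 1*5 = 500 - 5 = 495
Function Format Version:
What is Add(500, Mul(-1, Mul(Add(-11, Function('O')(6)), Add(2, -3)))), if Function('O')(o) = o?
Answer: 495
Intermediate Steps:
Add(500, Mul(-1, Mul(Add(-11, Function('O')(6)), Add(2, -3)))) = Add(500, Mul(-1, Mul(Add(-11, 6), Add(2, -3)))) = Add(500, Mul(-1, Mul(-5, -1))) = Add(500, Mul(-1, 5)) = Add(500, -5) = 495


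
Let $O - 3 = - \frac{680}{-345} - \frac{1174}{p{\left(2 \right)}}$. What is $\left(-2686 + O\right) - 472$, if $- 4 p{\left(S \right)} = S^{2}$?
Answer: $- \frac{136553}{69} \approx -1979.0$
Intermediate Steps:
$p{\left(S \right)} = - \frac{S^{2}}{4}$
$O = \frac{81349}{69}$ ($O = 3 - \left(- \frac{136}{69} + 1174 \left(- 1^{-1}\right)\right) = 3 - \left(- \frac{136}{69} + \frac{1174}{\left(- \frac{1}{4}\right) 4}\right) = 3 - \left(- \frac{136}{69} + \frac{1174}{-1}\right) = 3 + \left(\frac{136}{69} - -1174\right) = 3 + \left(\frac{136}{69} + 1174\right) = 3 + \frac{81142}{69} = \frac{81349}{69} \approx 1179.0$)
$\left(-2686 + O\right) - 472 = \left(-2686 + \frac{81349}{69}\right) - 472 = - \frac{103985}{69} - 472 = - \frac{136553}{69}$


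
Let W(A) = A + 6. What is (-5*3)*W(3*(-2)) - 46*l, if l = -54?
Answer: 2484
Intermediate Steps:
W(A) = 6 + A
(-5*3)*W(3*(-2)) - 46*l = (-5*3)*(6 + 3*(-2)) - 46*(-54) = -15*(6 - 6) + 2484 = -15*0 + 2484 = 0 + 2484 = 2484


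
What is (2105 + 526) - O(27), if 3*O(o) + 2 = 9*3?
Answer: 7868/3 ≈ 2622.7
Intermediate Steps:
O(o) = 25/3 (O(o) = -2/3 + (9*3)/3 = -2/3 + (1/3)*27 = -2/3 + 9 = 25/3)
(2105 + 526) - O(27) = (2105 + 526) - 1*25/3 = 2631 - 25/3 = 7868/3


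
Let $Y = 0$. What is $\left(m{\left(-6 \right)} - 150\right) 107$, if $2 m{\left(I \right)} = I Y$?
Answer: $-16050$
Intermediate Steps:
$m{\left(I \right)} = 0$ ($m{\left(I \right)} = \frac{I 0}{2} = \frac{1}{2} \cdot 0 = 0$)
$\left(m{\left(-6 \right)} - 150\right) 107 = \left(0 - 150\right) 107 = \left(-150\right) 107 = -16050$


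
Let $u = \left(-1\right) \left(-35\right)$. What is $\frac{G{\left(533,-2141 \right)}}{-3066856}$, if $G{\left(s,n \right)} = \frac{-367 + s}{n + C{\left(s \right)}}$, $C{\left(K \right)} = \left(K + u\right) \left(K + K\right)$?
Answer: $- \frac{83}{925189183516} \approx -8.9711 \cdot 10^{-11}$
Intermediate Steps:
$u = 35$
$C{\left(K \right)} = 2 K \left(35 + K\right)$ ($C{\left(K \right)} = \left(K + 35\right) \left(K + K\right) = \left(35 + K\right) 2 K = 2 K \left(35 + K\right)$)
$G{\left(s,n \right)} = \frac{-367 + s}{n + 2 s \left(35 + s\right)}$
$\frac{G{\left(533,-2141 \right)}}{-3066856} = \frac{\frac{1}{-2141 + 2 \cdot 533 \left(35 + 533\right)} \left(-367 + 533\right)}{-3066856} = \frac{1}{-2141 + 2 \cdot 533 \cdot 568} \cdot 166 \left(- \frac{1}{3066856}\right) = \frac{1}{-2141 + 605488} \cdot 166 \left(- \frac{1}{3066856}\right) = \frac{1}{603347} \cdot 166 \left(- \frac{1}{3066856}\right) = \frac{166}{603347} \left(- \frac{1}{3066856}\right) = - \frac{83}{925189183516}$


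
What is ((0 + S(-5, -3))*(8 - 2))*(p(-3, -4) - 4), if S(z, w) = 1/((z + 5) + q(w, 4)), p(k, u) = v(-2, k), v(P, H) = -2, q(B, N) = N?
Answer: -9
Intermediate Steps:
p(k, u) = -2
S(z, w) = 1/(9 + z) (S(z, w) = 1/((z + 5) + 4) = 1/((5 + z) + 4) = 1/(9 + z))
((0 + S(-5, -3))*(8 - 2))*(p(-3, -4) - 4) = ((0 + 1/(9 - 5))*(8 - 2))*(-2 - 4) = ((0 + 1/4)*6)*(-6) = ((0 + ¼)*6)*(-6) = ((¼)*6)*(-6) = (3/2)*(-6) = -9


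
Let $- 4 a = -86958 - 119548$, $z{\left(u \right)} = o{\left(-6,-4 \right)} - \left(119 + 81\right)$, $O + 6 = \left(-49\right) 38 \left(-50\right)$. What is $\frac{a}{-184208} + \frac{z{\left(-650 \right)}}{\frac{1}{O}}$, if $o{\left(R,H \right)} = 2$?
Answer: $- \frac{6790869285845}{368416} \approx -1.8433 \cdot 10^{7}$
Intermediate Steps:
$O = 93094$ ($O = -6 + \left(-49\right) 38 \left(-50\right) = -6 - -93100 = -6 + 93100 = 93094$)
$z{\left(u \right)} = -198$ ($z{\left(u \right)} = 2 - \left(119 + 81\right) = 2 - 200 = -198$)
$a = \frac{103253}{2}$ ($a = - \frac{-86958 - 119548}{4} = \left(- \frac{1}{4}\right) \left(-206506\right) = \frac{103253}{2} \approx 51627.0$)
$\frac{a}{-184208} + \frac{z{\left(-650 \right)}}{\frac{1}{O}} = \frac{103253}{2 \left(-184208\right)} - \frac{198}{\frac{1}{93094}} = \frac{103253}{2} \left(- \frac{1}{184208}\right) - 198 \frac{1}{\frac{1}{93094}} = - \frac{103253}{368416} - 18432612 = - \frac{6790869285845}{368416}$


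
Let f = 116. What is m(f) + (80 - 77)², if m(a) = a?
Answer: 125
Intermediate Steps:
m(f) + (80 - 77)² = 116 + (80 - 77)² = 116 + 3² = 116 + 9 = 125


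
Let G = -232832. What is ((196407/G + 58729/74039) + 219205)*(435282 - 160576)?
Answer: 519029113304175357735/8619324224 ≈ 6.0217e+10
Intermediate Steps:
((196407/G + 58729/74039) + 219205)*(435282 - 160576) = ((196407/(-232832) + 58729/74039) + 219205)*(435282 - 160576) = ((196407*(-1/232832) + 58729*(1/74039)) + 219205)*274706 = ((-196407/232832 + 58729/74039) + 219205)*274706 = (-867787345/17238648448 + 219205)*274706 = (3778797065256495/17238648448)*274706 = 519029113304175357735/8619324224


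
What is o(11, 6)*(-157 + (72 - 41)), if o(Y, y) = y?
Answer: -756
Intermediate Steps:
o(11, 6)*(-157 + (72 - 41)) = 6*(-157 + (72 - 41)) = 6*(-157 + 31) = 6*(-126) = -756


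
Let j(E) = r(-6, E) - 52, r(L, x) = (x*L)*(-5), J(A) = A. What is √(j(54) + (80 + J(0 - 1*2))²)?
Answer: 2*√1913 ≈ 87.476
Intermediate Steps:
r(L, x) = -5*L*x (r(L, x) = (L*x)*(-5) = -5*L*x)
j(E) = -52 + 30*E (j(E) = -5*(-6)*E - 52 = 30*E - 52 = -52 + 30*E)
√(j(54) + (80 + J(0 - 1*2))²) = √((-52 + 30*54) + (80 + (0 - 1*2))²) = √((-52 + 1620) + (80 + (0 - 2))²) = √(1568 + (80 - 2)²) = √(1568 + 78²) = √(1568 + 6084) = √7652 = 2*√1913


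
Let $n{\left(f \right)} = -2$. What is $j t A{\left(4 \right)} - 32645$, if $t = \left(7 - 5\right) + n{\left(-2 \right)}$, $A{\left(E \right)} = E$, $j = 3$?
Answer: $-32645$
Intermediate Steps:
$t = 0$ ($t = \left(7 - 5\right) - 2 = 2 - 2 = 0$)
$j t A{\left(4 \right)} - 32645 = 3 \cdot 0 \cdot 4 - 32645 = 0 \cdot 4 - 32645 = 0 - 32645 = -32645$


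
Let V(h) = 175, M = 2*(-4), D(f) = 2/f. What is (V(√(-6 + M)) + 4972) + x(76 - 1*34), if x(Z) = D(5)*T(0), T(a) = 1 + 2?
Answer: 25741/5 ≈ 5148.2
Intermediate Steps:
M = -8
T(a) = 3
x(Z) = 6/5 (x(Z) = (2/5)*3 = (2*(⅕))*3 = (⅖)*3 = 6/5)
(V(√(-6 + M)) + 4972) + x(76 - 1*34) = (175 + 4972) + 6/5 = 5147 + 6/5 = 25741/5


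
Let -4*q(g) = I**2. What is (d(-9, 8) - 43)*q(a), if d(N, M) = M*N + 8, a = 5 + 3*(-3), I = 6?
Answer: 963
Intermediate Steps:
a = -4 (a = 5 - 9 = -4)
d(N, M) = 8 + M*N
q(g) = -9 (q(g) = -1/4*6**2 = -1/4*36 = -9)
(d(-9, 8) - 43)*q(a) = ((8 + 8*(-9)) - 43)*(-9) = ((8 - 72) - 43)*(-9) = (-64 - 43)*(-9) = -107*(-9) = 963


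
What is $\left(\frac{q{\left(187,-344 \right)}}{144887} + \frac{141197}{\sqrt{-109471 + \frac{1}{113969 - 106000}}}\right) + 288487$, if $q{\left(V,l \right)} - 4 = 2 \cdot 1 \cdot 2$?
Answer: $\frac{41798015977}{144887} - \frac{20171 i \sqrt{6951951577662}}{124624914} \approx 2.8849 \cdot 10^{5} - 426.75 i$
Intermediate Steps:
$q{\left(V,l \right)} = 8$ ($q{\left(V,l \right)} = 4 + 2 \cdot 1 \cdot 2 = 4 + 2 \cdot 2 = 4 + 4 = 8$)
$\left(\frac{q{\left(187,-344 \right)}}{144887} + \frac{141197}{\sqrt{-109471 + \frac{1}{113969 - 106000}}}\right) + 288487 = \left(\frac{8}{144887} + \frac{141197}{\sqrt{-109471 + \frac{1}{113969 - 106000}}}\right) + 288487 = \left(8 \cdot \frac{1}{144887} + \frac{141197}{\sqrt{-109471 + \frac{1}{7969}}}\right) + 288487 = \left(\frac{8}{144887} + \frac{141197}{\sqrt{-109471 + \frac{1}{7969}}}\right) + 288487 = \left(\frac{8}{144887} + \frac{141197}{\sqrt{- \frac{872374398}{7969}}}\right) + 288487 = \left(\frac{8}{144887} + \frac{141197}{\frac{1}{7969} i \sqrt{6951951577662}}\right) + 288487 = \left(\frac{8}{144887} + 141197 \left(- \frac{i \sqrt{6951951577662}}{872374398}\right)\right) + 288487 = \left(\frac{8}{144887} - \frac{20171 i \sqrt{6951951577662}}{124624914}\right) + 288487 = \frac{41798015977}{144887} - \frac{20171 i \sqrt{6951951577662}}{124624914}$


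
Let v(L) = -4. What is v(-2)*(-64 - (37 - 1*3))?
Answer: 392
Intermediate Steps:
v(-2)*(-64 - (37 - 1*3)) = -4*(-64 - (37 - 1*3)) = -4*(-64 - (37 - 3)) = -4*(-64 - 1*34) = -4*(-64 - 34) = -4*(-98) = 392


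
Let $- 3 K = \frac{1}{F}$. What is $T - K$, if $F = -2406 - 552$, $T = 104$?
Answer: $\frac{922895}{8874} \approx 104.0$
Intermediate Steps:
$F = -2958$ ($F = -2406 - 552 = -2958$)
$K = \frac{1}{8874}$ ($K = - \frac{1}{3 \left(-2958\right)} = \left(- \frac{1}{3}\right) \left(- \frac{1}{2958}\right) = \frac{1}{8874} \approx 0.00011269$)
$T - K = 104 - \frac{1}{8874} = \frac{922895}{8874}$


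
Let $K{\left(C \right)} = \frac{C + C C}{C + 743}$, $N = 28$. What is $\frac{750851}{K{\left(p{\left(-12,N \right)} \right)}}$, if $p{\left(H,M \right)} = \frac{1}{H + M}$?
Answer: $\frac{142829880624}{17} \approx 8.4018 \cdot 10^{9}$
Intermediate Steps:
$K{\left(C \right)} = \frac{C + C^{2}}{743 + C}$
$\frac{750851}{K{\left(p{\left(-12,N \right)} \right)}} = \frac{750851}{\frac{1}{-12 + 28} \frac{1}{743 + \frac{1}{-12 + 28}} \left(1 + \frac{1}{-12 + 28}\right)} = \frac{750851}{\frac{1}{16} \frac{1}{743 + \frac{1}{16}} \left(1 + \frac{1}{16}\right)} = \frac{750851}{\frac{1}{16} \frac{1}{\frac{11889}{16}} \cdot \frac{17}{16}} = \frac{750851}{\frac{1}{16} \cdot \frac{16}{11889} \cdot \frac{17}{16}} = \frac{750851}{\frac{17}{190224}} = 750851 \cdot \frac{190224}{17} = \frac{142829880624}{17}$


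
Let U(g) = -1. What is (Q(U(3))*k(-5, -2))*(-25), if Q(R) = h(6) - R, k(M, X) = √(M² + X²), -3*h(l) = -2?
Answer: -125*√29/3 ≈ -224.38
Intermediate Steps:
h(l) = ⅔ (h(l) = -⅓*(-2) = ⅔)
Q(R) = ⅔ - R
(Q(U(3))*k(-5, -2))*(-25) = ((⅔ - 1*(-1))*√((-5)² + (-2)²))*(-25) = ((⅔ + 1)*√(25 + 4))*(-25) = (5*√29/3)*(-25) = -125*√29/3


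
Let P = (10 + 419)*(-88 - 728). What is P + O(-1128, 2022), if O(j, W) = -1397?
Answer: -351461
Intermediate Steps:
P = -350064 (P = 429*(-816) = -350064)
P + O(-1128, 2022) = -350064 - 1397 = -351461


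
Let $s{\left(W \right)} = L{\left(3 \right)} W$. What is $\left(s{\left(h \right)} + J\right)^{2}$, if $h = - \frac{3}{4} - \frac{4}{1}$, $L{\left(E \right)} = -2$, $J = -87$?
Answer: $\frac{24025}{4} \approx 6006.3$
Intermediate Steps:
$h = - \frac{19}{4}$ ($h = \left(-3\right) \frac{1}{4} - 4 = - \frac{3}{4} - 4 = - \frac{19}{4} \approx -4.75$)
$s{\left(W \right)} = - 2 W$
$\left(s{\left(h \right)} + J\right)^{2} = \left(\left(-2\right) \left(- \frac{19}{4}\right) - 87\right)^{2} = \left(\frac{19}{2} - 87\right)^{2} = \left(- \frac{155}{2}\right)^{2} = \frac{24025}{4}$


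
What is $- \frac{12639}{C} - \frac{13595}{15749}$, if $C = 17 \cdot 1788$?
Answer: $- \frac{204095077}{159568868} \approx -1.279$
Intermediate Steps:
$C = 30396$
$- \frac{12639}{C} - \frac{13595}{15749} = - \frac{12639}{30396} - \frac{13595}{15749} = \left(-12639\right) \frac{1}{30396} - \frac{13595}{15749} = - \frac{4213}{10132} - \frac{13595}{15749} = - \frac{204095077}{159568868}$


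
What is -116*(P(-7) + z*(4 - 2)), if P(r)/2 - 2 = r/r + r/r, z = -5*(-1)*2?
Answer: -3248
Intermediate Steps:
z = 10 (z = 5*2 = 10)
P(r) = 8 (P(r) = 4 + 2*(r/r + r/r) = 4 + 2*(1 + 1) = 4 + 2*2 = 4 + 4 = 8)
-116*(P(-7) + z*(4 - 2)) = -116*(8 + 10*(4 - 2)) = -116*(8 + 10*2) = -116*(8 + 20) = -116*28 = -3248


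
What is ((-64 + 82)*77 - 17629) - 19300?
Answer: -35543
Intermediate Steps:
((-64 + 82)*77 - 17629) - 19300 = (18*77 - 17629) - 19300 = (1386 - 17629) - 19300 = -16243 - 19300 = -35543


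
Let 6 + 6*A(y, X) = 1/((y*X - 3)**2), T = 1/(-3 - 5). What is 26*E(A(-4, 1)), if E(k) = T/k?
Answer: 1911/586 ≈ 3.2611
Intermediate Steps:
T = -1/8 (T = 1/(-8) = -1/8 ≈ -0.12500)
A(y, X) = -1 + 1/(6*(-3 + X*y)**2) (A(y, X) = -1 + 1/(6*((y*X - 3)**2)) = -1 + 1/(6*((X*y - 3)**2)) = -1 + 1/(6*((-3 + X*y)**2)) = -1 + 1/(6*(-3 + X*y)**2))
E(k) = -1/(8*k)
26*E(A(-4, 1)) = 26*(-1/(8*(-1 + 1/(6*(-3 + 1*(-4))**2)))) = 26*(-1/(8*(-1 + 1/(6*(-3 - 4)**2)))) = 26*(-1/(8*(-1 + (1/6)/(-7)**2))) = 26*(-1/(8*(-1 + (1/6)*(1/49)))) = 26*(-1/(8*(-1 + 1/294))) = 26*(-1/(8*(-293/294))) = 26*(-1/8*(-294/293)) = 26*(147/1172) = 1911/586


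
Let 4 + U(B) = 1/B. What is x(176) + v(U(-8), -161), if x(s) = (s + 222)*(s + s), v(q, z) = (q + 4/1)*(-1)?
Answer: 1120769/8 ≈ 1.4010e+5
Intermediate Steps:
U(B) = -4 + 1/B
v(q, z) = -4 - q (v(q, z) = (q + 4*1)*(-1) = (q + 4)*(-1) = (4 + q)*(-1) = -4 - q)
x(s) = 2*s*(222 + s) (x(s) = (222 + s)*(2*s) = 2*s*(222 + s))
x(176) + v(U(-8), -161) = 2*176*(222 + 176) + (-4 - (-4 + 1/(-8))) = 2*176*398 + (-4 - (-4 - ⅛)) = 140096 + (-4 - 1*(-33/8)) = 140096 + (-4 + 33/8) = 140096 + ⅛ = 1120769/8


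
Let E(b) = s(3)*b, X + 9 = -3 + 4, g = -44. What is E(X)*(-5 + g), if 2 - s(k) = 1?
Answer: 392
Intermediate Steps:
s(k) = 1 (s(k) = 2 - 1*1 = 2 - 1 = 1)
X = -8 (X = -9 + (-3 + 4) = -9 + 1 = -8)
E(b) = b (E(b) = 1*b = b)
E(X)*(-5 + g) = -8*(-5 - 44) = -8*(-49) = 392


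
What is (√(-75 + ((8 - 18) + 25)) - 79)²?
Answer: 6181 - 316*I*√15 ≈ 6181.0 - 1223.9*I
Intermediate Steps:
(√(-75 + ((8 - 18) + 25)) - 79)² = (√(-75 + (-10 + 25)) - 79)² = (√(-75 + 15) - 79)² = (√(-60) - 79)² = (2*I*√15 - 79)² = (-79 + 2*I*√15)²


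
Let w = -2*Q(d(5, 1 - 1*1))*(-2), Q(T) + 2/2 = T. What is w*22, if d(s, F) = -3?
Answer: -352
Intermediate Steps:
Q(T) = -1 + T
w = -16 (w = -2*(-1 - 3)*(-2) = -2*(-4)*(-2) = 8*(-2) = -16)
w*22 = -16*22 = -352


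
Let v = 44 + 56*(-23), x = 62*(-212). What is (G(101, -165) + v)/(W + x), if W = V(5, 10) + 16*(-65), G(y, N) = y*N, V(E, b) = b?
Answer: 17909/14174 ≈ 1.2635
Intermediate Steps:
x = -13144
G(y, N) = N*y
W = -1030 (W = 10 + 16*(-65) = 10 - 1040 = -1030)
v = -1244 (v = 44 - 1288 = -1244)
(G(101, -165) + v)/(W + x) = (-165*101 - 1244)/(-1030 - 13144) = (-16665 - 1244)/(-14174) = -17909*(-1/14174) = 17909/14174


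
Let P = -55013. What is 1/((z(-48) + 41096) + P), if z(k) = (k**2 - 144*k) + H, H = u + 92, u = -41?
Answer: -1/4650 ≈ -0.00021505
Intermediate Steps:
H = 51 (H = -41 + 92 = 51)
z(k) = 51 + k**2 - 144*k (z(k) = (k**2 - 144*k) + 51 = 51 + k**2 - 144*k)
1/((z(-48) + 41096) + P) = 1/(((51 + (-48)**2 - 144*(-48)) + 41096) - 55013) = 1/(((51 + 2304 + 6912) + 41096) - 55013) = 1/((9267 + 41096) - 55013) = 1/(50363 - 55013) = 1/(-4650) = -1/4650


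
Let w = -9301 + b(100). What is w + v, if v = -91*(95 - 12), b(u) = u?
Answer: -16754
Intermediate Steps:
v = -7553 (v = -91*83 = -7553)
w = -9201 (w = -9301 + 100 = -9201)
w + v = -9201 - 7553 = -16754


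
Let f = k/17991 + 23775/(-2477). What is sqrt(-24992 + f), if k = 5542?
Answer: I*sqrt(5516740211198000705)/14854569 ≈ 158.12*I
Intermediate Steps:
f = -414008491/44563707 (f = 5542/17991 + 23775/(-2477) = 5542*(1/17991) + 23775*(-1/2477) = 5542/17991 - 23775/2477 = -414008491/44563707 ≈ -9.2903)
sqrt(-24992 + f) = sqrt(-24992 - 414008491/44563707) = sqrt(-1114150173835/44563707) = I*sqrt(5516740211198000705)/14854569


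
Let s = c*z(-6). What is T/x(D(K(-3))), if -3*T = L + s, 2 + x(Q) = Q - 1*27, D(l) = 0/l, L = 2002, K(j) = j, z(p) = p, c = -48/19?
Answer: 38326/1653 ≈ 23.186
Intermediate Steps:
c = -48/19 (c = -48*1/19 = -48/19 ≈ -2.5263)
s = 288/19 (s = -48/19*(-6) = 288/19 ≈ 15.158)
D(l) = 0
x(Q) = -29 + Q (x(Q) = -2 + (Q - 1*27) = -2 + (Q - 27) = -2 + (-27 + Q) = -29 + Q)
T = -38326/57 (T = -(2002 + 288/19)/3 = -⅓*38326/19 = -38326/57 ≈ -672.39)
T/x(D(K(-3))) = -38326/(57*(-29 + 0)) = -38326/57/(-29) = -38326/57*(-1/29) = 38326/1653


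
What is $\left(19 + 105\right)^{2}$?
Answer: $15376$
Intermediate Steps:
$\left(19 + 105\right)^{2} = 124^{2} = 15376$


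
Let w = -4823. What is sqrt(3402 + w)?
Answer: 7*I*sqrt(29) ≈ 37.696*I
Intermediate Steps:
sqrt(3402 + w) = sqrt(3402 - 4823) = sqrt(-1421) = 7*I*sqrt(29)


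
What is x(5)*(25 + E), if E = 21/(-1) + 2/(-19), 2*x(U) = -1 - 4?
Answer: -185/19 ≈ -9.7368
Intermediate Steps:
x(U) = -5/2 (x(U) = (-1 - 4)/2 = (½)*(-5) = -5/2)
E = -401/19 (E = 21*(-1) + 2*(-1/19) = -21 - 2/19 = -401/19 ≈ -21.105)
x(5)*(25 + E) = -5*(25 - 401/19)/2 = -5/2*74/19 = -185/19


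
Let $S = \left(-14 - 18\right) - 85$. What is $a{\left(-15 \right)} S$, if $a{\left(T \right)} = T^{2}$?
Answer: $-26325$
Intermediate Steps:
$S = -117$ ($S = -32 - 85 = -117$)
$a{\left(-15 \right)} S = \left(-15\right)^{2} \left(-117\right) = 225 \left(-117\right) = -26325$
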